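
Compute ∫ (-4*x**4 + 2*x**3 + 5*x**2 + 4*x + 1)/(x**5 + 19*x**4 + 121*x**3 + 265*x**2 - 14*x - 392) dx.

log(x - 1)/120 + 67*log(x + 2)/150 - 1087*log(x + 4)/90 + 13721*log(x + 7)/1800 - 1259/(15*x + 105) + C

Factor the denominator: (x - 1)*(x + 2)*(x + 4)*(x + 7)**2.
Partial-fraction decomposition: 13721/(1800*(x + 7)) + 1259/(15*(x + 7)**2) - 1087/(90*(x + 4)) + 67/(150*(x + 2)) + 1/(120*(x - 1)).
Integrate each term; A/(x−a) gives A·log|x−a|; A/(x−a)² gives −A/(x−a).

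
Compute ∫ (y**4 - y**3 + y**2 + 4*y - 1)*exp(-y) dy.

(-y**4 - 3*y**3 - 10*y**2 - 24*y - 23)*exp(-y) + C

Use integration by parts with u = y**4 - y**3 + y**2 + 4*y - 1, dv = exp(-y) dy, so v = -exp(-y).
Apply parts 4 times (tabular method): alternate signs, differentiate u down to 0, integrate dv up.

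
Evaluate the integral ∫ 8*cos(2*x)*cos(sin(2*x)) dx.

Let u = sin(2*x), so du = (2*cos(2*x)) dx.
Rewriting, the integral becomes 4·∫ cos(u) du = 4·sin(u).
Substituting back, u = sin(2*x).

4*sin(sin(2*x)) + C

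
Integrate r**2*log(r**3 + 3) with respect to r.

r**3*log(r**3 + 3)/3 - r**3/3 + log(r**3 + 3) + C

Let u = r**3 + 3, so du = (3*r**2) dr.
The integral becomes (1/3)·∫ log(u) du; integrate by parts with u′=log(u), dv′=du.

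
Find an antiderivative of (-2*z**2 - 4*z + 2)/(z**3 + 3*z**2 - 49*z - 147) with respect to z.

-31*log(z - 7)/35 + log(z + 3)/10 - 17*log(z + 7)/14 + C

Factor the denominator: (z - 7)*(z + 3)*(z + 7).
Partial-fraction decomposition: -17/(14*(z + 7)) + 1/(10*(z + 3)) - 31/(35*(z - 7)).
Integrate each term: A/(z−a) contributes A·log|z−a|.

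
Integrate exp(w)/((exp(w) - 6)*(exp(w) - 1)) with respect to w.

log(exp(w) - 6)/5 - log(exp(w) - 1)/5 + C

Let u = e^w, du = e^w dw.
The integral becomes ∫ du/((u-6)(u-1)); decompose into partial fractions.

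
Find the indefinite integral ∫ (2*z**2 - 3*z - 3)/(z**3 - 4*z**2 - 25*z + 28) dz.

Factor the denominator: (z - 7)*(z - 1)*(z + 4).
Partial-fraction decomposition: 41/(55*(z + 4)) + 2/(15*(z - 1)) + 37/(33*(z - 7)).
Integrate each term: A/(z−a) contributes A·log|z−a|.

37*log(z - 7)/33 + 2*log(z - 1)/15 + 41*log(z + 4)/55 + C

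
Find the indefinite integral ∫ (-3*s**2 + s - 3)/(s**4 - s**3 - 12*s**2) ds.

-5*log(s)/48 - 47*log(s - 4)/112 + 11*log(s + 3)/21 - 1/(4*s) + C

Factor the denominator: s**2*(s - 4)*(s + 3).
Partial-fraction decomposition: 11/(21*(s + 3)) - 47/(112*(s - 4)) - 5/(48*s) + 1/(4*s**2).
Integrate each term; A/(s−a) gives A·log|s−a|; A/(s−a)² gives −A/(s−a).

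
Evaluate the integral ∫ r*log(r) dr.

Use integration by parts with u = log(r), dv = r dr.
Then du = 1/r dr and v = r**2/2.

r**2*log(r)/2 - r**2/4 + C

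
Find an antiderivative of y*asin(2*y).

Use integration by parts with u = arcsin(2*y), dv = y dy.
Then du = 2/sqrt(-4*y**2 + 1) dy.

y**2*asin(2*y)/2 + y*sqrt(-4*y**2 + 1)/8 - asin(2*y)/16 + C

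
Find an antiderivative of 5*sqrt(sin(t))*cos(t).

Let u = sin(t), so du = (cos(t)) dt.
Rewriting, the integral becomes 5·∫ √u du = 5·(2/3)u^(3/2).
Substituting back, u = sin(t).

10*sin(t)**(3/2)/3 + C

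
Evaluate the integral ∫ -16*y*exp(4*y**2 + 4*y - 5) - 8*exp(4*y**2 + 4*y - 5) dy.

-2*exp(4*y**2 + 4*y - 5) + C

Let u = 4*y**2 + 4*y - 5, so du = (8*y + 4) dy.
Rewriting, the integral becomes -2·∫ e^u du = -2·e^u.
Substituting back, u = 4*y**2 + 4*y - 5.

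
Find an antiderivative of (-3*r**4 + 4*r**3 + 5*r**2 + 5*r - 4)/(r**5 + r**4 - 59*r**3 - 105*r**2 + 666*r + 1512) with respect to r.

Factor the denominator: (r - 7)*(r - 4)*(r + 3)**2*(r + 6).
Partial-fraction decomposition: -2303/(585*(r + 6)) + 18329/(8820*(r + 3)) - 65/(42*(r + 3)**2) + 208/(735*(r - 4)) - 1111/(780*(r - 7)).
Integrate each term; A/(r−a) gives A·log|r−a|; A/(r−a)² gives −A/(r−a).

-1111*log(r - 7)/780 + 208*log(r - 4)/735 + 18329*log(r + 3)/8820 - 2303*log(r + 6)/585 + 65/(42*r + 126) + C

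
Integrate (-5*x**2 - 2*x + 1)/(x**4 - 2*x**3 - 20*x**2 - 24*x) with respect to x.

-log(x)/24 - 191*log(x - 6)/384 + 69*log(x + 2)/128 + 15/(16*x + 32) + C

Factor the denominator: x*(x - 6)*(x + 2)**2.
Partial-fraction decomposition: 69/(128*(x + 2)) - 15/(16*(x + 2)**2) - 191/(384*(x - 6)) - 1/(24*x).
Integrate each term; A/(x−a) gives A·log|x−a|; A/(x−a)² gives −A/(x−a).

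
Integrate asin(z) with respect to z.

Use integration by parts with u = arcsin(z), dv = dz.
Then du = 1/sqrt(-z**2 + 1) dz.

z*asin(z) + sqrt(-z**2 + 1) + C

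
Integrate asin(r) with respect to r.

r*asin(r) + sqrt(-r**2 + 1) + C

Use integration by parts with u = arcsin(r), dv = dr.
Then du = 1/sqrt(-r**2 + 1) dr.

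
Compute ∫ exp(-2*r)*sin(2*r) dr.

-exp(-2*r)*sin(2*r)/4 - exp(-2*r)*cos(2*r)/4 + C

Let I denote the integral. Integrate by parts with u = sin(2*r), dv = exp(-2*r) dr, so v = -exp(-2*r)/2: I = -exp(-2*r)*sin(2*r)/2 + ∫ exp(-2*r)*cos(2*r) dr.
Apply parts again with u = cos(2*r), dv = exp(-2*r) dr: ∫ exp(-2*r)*cos(2*r) dr = -exp(-2*r)*cos(2*r)/2 − I. Substituting back brings back I: I = -exp(-2*r)*sin(2*r)/2 - exp(-2*r)*cos(2*r)/2 − I.
Solving for I: (1 + 1)·I equals the remaining terms, so I = (1/2)·(-exp(-2*r)*sin(2*r)/2 - exp(-2*r)*cos(2*r)/2).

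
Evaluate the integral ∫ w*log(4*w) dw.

Use integration by parts with u = log(4*w), dv = w dw.
Then du = 1/w dw and v = w**2/2.

w**2*(log(w) + 2*log(2))/2 - w**2/4 + C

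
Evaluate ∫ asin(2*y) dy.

Use integration by parts with u = arcsin(2*y), dv = dy.
Then du = 2/sqrt(-4*y**2 + 1) dy.

y*asin(2*y) + sqrt(-4*y**2 + 1)/2 + C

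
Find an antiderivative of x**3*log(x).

x**4*log(x)/4 - x**4/16 + C

Use integration by parts with u = log(x), dv = x**3 dx.
Then du = 1/x dx and v = x**4/4.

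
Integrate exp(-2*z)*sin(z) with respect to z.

Let I denote the integral. Integrate by parts with u = sin(z), dv = exp(-2*z) dz, so v = -exp(-2*z)/2: I = -exp(-2*z)*sin(z)/2 + (1/2)·∫ exp(-2*z)*cos(z) dz.
Apply parts again with u = cos(z), dv = exp(-2*z) dz: ∫ exp(-2*z)*cos(z) dz = -exp(-2*z)*cos(z)/2 − (1/2)·I. Substituting back brings back I: I = -exp(-2*z)*sin(z)/2 - exp(-2*z)*cos(z)/4 − (1/4)·I.
Solving for I: (1 + 1/4)·I equals the remaining terms, so I = (4/5)·(-exp(-2*z)*sin(z)/2 - exp(-2*z)*cos(z)/4).

-2*exp(-2*z)*sin(z)/5 - exp(-2*z)*cos(z)/5 + C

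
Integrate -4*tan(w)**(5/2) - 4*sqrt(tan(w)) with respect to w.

-8*tan(w)**(3/2)/3 + C

Let u = tan(w), so du = (tan(w)**2 + 1) dw.
Rewriting, the integral becomes -4·∫ √u du = -4·(2/3)u^(3/2).
Substituting back, u = tan(w).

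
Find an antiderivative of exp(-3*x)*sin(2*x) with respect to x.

Let I denote the integral. Integrate by parts with u = sin(2*x), dv = exp(-3*x) dx, so v = -exp(-3*x)/3: I = -exp(-3*x)*sin(2*x)/3 + (2/3)·∫ exp(-3*x)*cos(2*x) dx.
Apply parts again with u = cos(2*x), dv = exp(-3*x) dx: ∫ exp(-3*x)*cos(2*x) dx = -exp(-3*x)*cos(2*x)/3 − (2/3)·I. Substituting back brings back I: I = -exp(-3*x)*sin(2*x)/3 - 2*exp(-3*x)*cos(2*x)/9 − (4/9)·I.
Solving for I: (1 + 4/9)·I equals the remaining terms, so I = (9/13)·(-exp(-3*x)*sin(2*x)/3 - 2*exp(-3*x)*cos(2*x)/9).

-3*exp(-3*x)*sin(2*x)/13 - 2*exp(-3*x)*cos(2*x)/13 + C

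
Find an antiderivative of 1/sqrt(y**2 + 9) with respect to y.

log(y + sqrt(y**2 + 9)) + C

Substitute y = 3·tan(θ), so dy = 3·sec(θ)^2 dθ and the radical becomes sqrt(y**2 + 9) = 3·sec(θ) by the Pythagorean identity.
Integrate the resulting trig expression in θ, then back-substitute tan(θ) = y/3, sec(θ) = sqrt(y**2 + 9)/3 (absorbing any constant into C).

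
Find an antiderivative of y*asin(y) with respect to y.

y**2*asin(y)/2 + y*sqrt(-y**2 + 1)/4 - asin(y)/4 + C

Use integration by parts with u = arcsin(y), dv = y dy.
Then du = 1/sqrt(-y**2 + 1) dy.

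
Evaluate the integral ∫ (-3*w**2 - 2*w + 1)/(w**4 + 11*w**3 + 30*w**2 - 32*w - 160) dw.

Factor the denominator: (w - 2)*(w + 4)**2*(w + 5).
Partial-fraction decomposition: 64/(7*(w + 5)) - 109/(12*(w + 4)) + 13/(2*(w + 4)**2) - 5/(84*(w - 2)).
Integrate each term; A/(w−a) gives A·log|w−a|; A/(w−a)² gives −A/(w−a).

-5*log(w - 2)/84 - 109*log(w + 4)/12 + 64*log(w + 5)/7 - 13/(2*w + 8) + C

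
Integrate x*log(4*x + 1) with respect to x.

Use integration by parts with u = log(4*x + 1), dv = x dx.
Then du = 4/(4*x + 1) dx and v = x**2/2.

x**2*log(4*x + 1)/2 - x**2/4 + x/8 - log(4*x + 1)/32 + C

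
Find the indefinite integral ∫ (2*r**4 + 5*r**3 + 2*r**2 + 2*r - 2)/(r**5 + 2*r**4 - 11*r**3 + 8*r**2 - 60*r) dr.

log(r)/30 + 319*log(r - 3)/312 + 663*log(r + 5)/1160 + 281*log(r**2 + 4)/1508 + 149*atan(r/2)/377 + C

Factor the denominator: r*(r - 3)*(r + 5)*(r**2 + 4).
Partial-fraction decomposition: (281*r + 596)/(754*(r**2 + 4)) + 663/(1160*(r + 5)) + 319/(312*(r - 3)) + 1/(30*r).
Integrate each term; A/(r−a) gives A·log|r−a|; the (Br+D)/(r²+p²) term gives a log and an atan.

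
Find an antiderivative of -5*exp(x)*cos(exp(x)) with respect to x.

Let u = exp(x), so du = (exp(x)) dx.
Rewriting, the integral becomes -5·∫ cos(u) du = -5·sin(u).
Substituting back, u = exp(x).

-5*sin(exp(x)) + C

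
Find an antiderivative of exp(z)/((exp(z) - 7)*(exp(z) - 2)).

Let u = e^z, du = e^z dz.
The integral becomes ∫ du/((u-7)(u-2)); decompose into partial fractions.

log(exp(z) - 7)/5 - log(exp(z) - 2)/5 + C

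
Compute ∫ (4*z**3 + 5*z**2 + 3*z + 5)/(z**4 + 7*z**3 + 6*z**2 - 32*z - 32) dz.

Factor the denominator: (z - 2)*(z + 1)*(z + 4)**2.
Partial-fraction decomposition: 127/(36*(z + 4)) - 61/(6*(z + 4)**2) - 1/(9*(z + 1)) + 7/(12*(z - 2)).
Integrate each term; A/(z−a) gives A·log|z−a|; A/(z−a)² gives −A/(z−a).

7*log(z - 2)/12 - log(z + 1)/9 + 127*log(z + 4)/36 + 61/(6*z + 24) + C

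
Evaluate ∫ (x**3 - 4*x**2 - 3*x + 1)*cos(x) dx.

x**3*sin(x) - 4*x**2*sin(x) + 3*x**2*cos(x) - 9*x*sin(x) - 8*x*cos(x) + 9*sin(x) - 9*cos(x) + C

Use integration by parts with u = x**3 - 4*x**2 - 3*x + 1, dv = cos(x) dx, so v = sin(x).
Apply parts 3 times (tabular method): alternate signs, differentiate u down to 0, integrate dv up.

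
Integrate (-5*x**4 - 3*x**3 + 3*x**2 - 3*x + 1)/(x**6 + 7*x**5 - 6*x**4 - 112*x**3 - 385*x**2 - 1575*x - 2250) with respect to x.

-3439*log(x - 5)/23800 + 37*log(x + 2)/819 + 156931*log(x + 5)/520200 - 3041*log(x**2 + 9)/30056 - 1081*atan(x/3)/45084 + 2659/(1020*x + 5100) + C

Factor the denominator: (x - 5)*(x + 2)*(x + 5)**2*(x**2 + 9).
Partial-fraction decomposition: -(3041*x + 1081)/(15028*(x**2 + 9)) + 156931/(520200*(x + 5)) - 2659/(1020*(x + 5)**2) + 37/(819*(x + 2)) - 3439/(23800*(x - 5)).
Integrate each term; A/(x−a) gives A·log|x−a|; the (Bx+D)/(x²+p²) term gives a log and an atan.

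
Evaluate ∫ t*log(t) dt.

t**2*log(t)/2 - t**2/4 + C

Use integration by parts with u = log(t), dv = t dt.
Then du = 1/t dt and v = t**2/2.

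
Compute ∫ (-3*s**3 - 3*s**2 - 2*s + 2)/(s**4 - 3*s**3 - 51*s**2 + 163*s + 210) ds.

Factor the denominator: (s - 6)*(s - 5)*(s + 1)*(s + 7).
Partial-fraction decomposition: -449/(468*(s + 7)) + 1/(63*(s + 1)) + 229/(36*(s - 5)) - 766/(91*(s - 6)).
Integrate each term: A/(s−a) contributes A·log|s−a|.

-766*log(s - 6)/91 + 229*log(s - 5)/36 + log(s + 1)/63 - 449*log(s + 7)/468 + C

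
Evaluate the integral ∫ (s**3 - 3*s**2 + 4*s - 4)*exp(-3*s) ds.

Use integration by parts with u = s**3 - 3*s**2 + 4*s - 4, dv = exp(-3*s) ds, so v = -exp(-3*s)/3.
Apply parts 3 times (tabular method): alternate signs, differentiate u down to 0, integrate dv up.

(-9*s**3 + 18*s**2 - 24*s + 28)*exp(-3*s)/27 + C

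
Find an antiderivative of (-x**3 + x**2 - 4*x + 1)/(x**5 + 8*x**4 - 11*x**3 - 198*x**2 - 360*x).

Factor the denominator: x*(x - 5)*(x + 3)*(x + 4)*(x + 6).
Partial-fraction decomposition: 277/(396*(x + 6)) - 97/(72*(x + 4)) + 49/(72*(x + 3)) - 119/(3960*(x - 5)) - 1/(360*x).
Integrate each term: A/(x−a) contributes A·log|x−a|.

-log(x)/360 - 119*log(x - 5)/3960 + 49*log(x + 3)/72 - 97*log(x + 4)/72 + 277*log(x + 6)/396 + C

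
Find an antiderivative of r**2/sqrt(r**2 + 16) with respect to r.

r*sqrt(r**2 + 16)/2 - 8*log(r + sqrt(r**2 + 16)) + C

Substitute r = 4·tan(θ), so dr = 4·sec(θ)^2 dθ and the radical becomes sqrt(r**2 + 16) = 4·sec(θ) by the Pythagorean identity.
Integrate the resulting trig expression in θ, then back-substitute tan(θ) = r/4, sec(θ) = sqrt(r**2 + 16)/4 (absorbing any constant into C).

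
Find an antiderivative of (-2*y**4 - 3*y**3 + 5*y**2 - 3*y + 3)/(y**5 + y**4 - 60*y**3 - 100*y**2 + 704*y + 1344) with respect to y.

Factor the denominator: (y - 7)*(y - 4)*(y + 2)*(y + 4)*(y + 6).
Partial-fraction decomposition: -1743/(1040*(y + 6)) + 225/(352*(y + 4)) + 7/(144*(y + 2)) + 211/(480*(y - 4)) - 1868/(1287*(y - 7)).
Integrate each term: A/(y−a) contributes A·log|y−a|.

-1868*log(y - 7)/1287 + 211*log(y - 4)/480 + 7*log(y + 2)/144 + 225*log(y + 4)/352 - 1743*log(y + 6)/1040 + C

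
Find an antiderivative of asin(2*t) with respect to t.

Use integration by parts with u = arcsin(2*t), dv = dt.
Then du = 2/sqrt(-4*t**2 + 1) dt.

t*asin(2*t) + sqrt(-4*t**2 + 1)/2 + C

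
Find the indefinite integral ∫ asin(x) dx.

Use integration by parts with u = arcsin(x), dv = dx.
Then du = 1/sqrt(-x**2 + 1) dx.

x*asin(x) + sqrt(-x**2 + 1) + C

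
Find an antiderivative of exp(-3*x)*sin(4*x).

Let I denote the integral. Integrate by parts with u = sin(4*x), dv = exp(-3*x) dx, so v = -exp(-3*x)/3: I = -exp(-3*x)*sin(4*x)/3 + (4/3)·∫ exp(-3*x)*cos(4*x) dx.
Apply parts again with u = cos(4*x), dv = exp(-3*x) dx: ∫ exp(-3*x)*cos(4*x) dx = -exp(-3*x)*cos(4*x)/3 − (4/3)·I. Substituting back brings back I: I = -exp(-3*x)*sin(4*x)/3 - 4*exp(-3*x)*cos(4*x)/9 − (16/9)·I.
Solving for I: (1 + 16/9)·I equals the remaining terms, so I = (9/25)·(-exp(-3*x)*sin(4*x)/3 - 4*exp(-3*x)*cos(4*x)/9).

-3*exp(-3*x)*sin(4*x)/25 - 4*exp(-3*x)*cos(4*x)/25 + C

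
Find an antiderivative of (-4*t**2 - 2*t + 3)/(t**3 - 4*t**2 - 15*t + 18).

-17*log(t - 6)/5 + 3*log(t - 1)/20 - 3*log(t + 3)/4 + C

Factor the denominator: (t - 6)*(t - 1)*(t + 3).
Partial-fraction decomposition: -3/(4*(t + 3)) + 3/(20*(t - 1)) - 17/(5*(t - 6)).
Integrate each term: A/(t−a) contributes A·log|t−a|.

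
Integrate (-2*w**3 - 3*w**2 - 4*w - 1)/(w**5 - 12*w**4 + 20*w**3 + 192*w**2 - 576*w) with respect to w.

Factor the denominator: w*(w - 6)**2*(w - 4)*(w + 4).
Partial-fraction decomposition: 19/(640*(w + 4)) - 193/(128*(w - 4)) + 1063/(720*(w - 6)) - 113/(24*(w - 6)**2) + 1/(576*w).
Integrate each term; A/(w−a) gives A·log|w−a|; A/(w−a)² gives −A/(w−a).

log(w)/576 + 1063*log(w - 6)/720 - 193*log(w - 4)/128 + 19*log(w + 4)/640 + 113/(24*w - 144) + C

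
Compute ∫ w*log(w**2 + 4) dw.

Let u = w**2 + 4, so du = (2*w) dw.
The integral becomes (1/2)·∫ log(u) du; integrate by parts with u′=log(u), dv′=du.

w**2*log(w**2 + 4)/2 - w**2/2 + 2*log(w**2 + 4) + C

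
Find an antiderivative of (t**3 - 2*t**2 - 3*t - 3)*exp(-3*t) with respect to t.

(-9*t**3 + 9*t**2 + 33*t + 38)*exp(-3*t)/27 + C

Use integration by parts with u = t**3 - 2*t**2 - 3*t - 3, dv = exp(-3*t) dt, so v = -exp(-3*t)/3.
Apply parts 3 times (tabular method): alternate signs, differentiate u down to 0, integrate dv up.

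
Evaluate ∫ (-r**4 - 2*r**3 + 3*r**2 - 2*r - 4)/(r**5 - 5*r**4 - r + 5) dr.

-407*log(r - 5)/312 + 3*log(r - 1)/8 + log(r + 1)/12 - log(r**2 + 1)/13 - 10*atan(r)/13 + C

Factor the denominator: (r - 5)*(r - 1)*(r + 1)*(r**2 + 1).
Partial-fraction decomposition: -2*(r + 5)/(13*(r**2 + 1)) + 1/(12*(r + 1)) + 3/(8*(r - 1)) - 407/(312*(r - 5)).
Integrate each term; A/(r−a) gives A·log|r−a|; the (Br+D)/(r²+p²) term gives a log and an atan.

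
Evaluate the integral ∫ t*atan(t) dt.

t**2*atan(t)/2 - t/2 + atan(t)/2 + C

Use integration by parts with u = arctan(t), dv = t dt.
Then du = 1/(t**2 + 1) dt.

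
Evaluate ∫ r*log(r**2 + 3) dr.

r**2*log(r**2 + 3)/2 - r**2/2 + 3*log(r**2 + 3)/2 + C

Let u = r**2 + 3, so du = (2*r) dr.
The integral becomes (1/2)·∫ log(u) du; integrate by parts with u′=log(u), dv′=du.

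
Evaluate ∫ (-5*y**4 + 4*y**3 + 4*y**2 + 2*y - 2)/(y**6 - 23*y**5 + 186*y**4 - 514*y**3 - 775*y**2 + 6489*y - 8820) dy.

8163*log(y - 7)/320 - 2517*log(y - 5)/64 + 106*log(y - 4)/7 - 257*log(y - 3)/192 + 97*log(y + 3)/6720 + 695/(16*y - 112) + C

Factor the denominator: (y - 7)**2*(y - 5)*(y - 4)*(y - 3)*(y + 3).
Partial-fraction decomposition: 97/(6720*(y + 3)) - 257/(192*(y - 3)) + 106/(7*(y - 4)) - 2517/(64*(y - 5)) + 8163/(320*(y - 7)) - 695/(16*(y - 7)**2).
Integrate each term; A/(y−a) gives A·log|y−a|; A/(y−a)² gives −A/(y−a).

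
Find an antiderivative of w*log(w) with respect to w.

Use integration by parts with u = log(w), dv = w dw.
Then du = 1/w dw and v = w**2/2.

w**2*log(w)/2 - w**2/4 + C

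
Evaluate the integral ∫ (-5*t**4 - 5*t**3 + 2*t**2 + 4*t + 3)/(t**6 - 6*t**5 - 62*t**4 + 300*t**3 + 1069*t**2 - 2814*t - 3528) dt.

-212061*log(t - 7)/5234944 - 169*log(t - 3)/1344 - log(t + 1)/3840 - 941*log(t + 4)/5082 + 1783*log(t + 6)/5070 + 13591/(4576*t - 32032) + C

Factor the denominator: (t - 7)**2*(t - 3)*(t + 1)*(t + 4)*(t + 6).
Partial-fraction decomposition: 1783/(5070*(t + 6)) - 941/(5082*(t + 4)) - 1/(3840*(t + 1)) - 169/(1344*(t - 3)) - 212061/(5234944*(t - 7)) - 13591/(4576*(t - 7)**2).
Integrate each term; A/(t−a) gives A·log|t−a|; A/(t−a)² gives −A/(t−a).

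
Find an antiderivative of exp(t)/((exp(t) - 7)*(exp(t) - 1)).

log(exp(t) - 7)/6 - log(exp(t) - 1)/6 + C

Let u = e^t, du = e^t dt.
The integral becomes ∫ du/((u-1)(u-7)); decompose into partial fractions.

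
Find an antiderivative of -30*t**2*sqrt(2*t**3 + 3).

-10*(2*t**3 + 3)**(3/2)/3 + C

Let u = 2*t**3 + 3, so du = (6*t**2) dt.
Rewriting, the integral becomes -5·∫ √u du = -5·(2/3)u^(3/2).
Substituting back, u = 2*t**3 + 3.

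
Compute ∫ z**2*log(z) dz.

z**3*log(z)/3 - z**3/9 + C

Use integration by parts with u = log(z), dv = z**2 dz.
Then du = 1/z dz and v = z**3/3.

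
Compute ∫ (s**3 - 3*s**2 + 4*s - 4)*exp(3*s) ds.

(9*s**3 - 36*s**2 + 60*s - 56)*exp(3*s)/27 + C

Use integration by parts with u = s**3 - 3*s**2 + 4*s - 4, dv = exp(3*s) ds, so v = exp(3*s)/3.
Apply parts 3 times (tabular method): alternate signs, differentiate u down to 0, integrate dv up.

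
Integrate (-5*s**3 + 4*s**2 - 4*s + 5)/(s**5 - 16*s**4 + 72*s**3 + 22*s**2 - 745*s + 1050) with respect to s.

-771*log(s - 7)/100 + 241*log(s - 5)/32 + 3*log(s - 2)/25 + 47*log(s + 3)/800 - 45/(4*s - 20) + C

Factor the denominator: (s - 7)*(s - 5)**2*(s - 2)*(s + 3).
Partial-fraction decomposition: 47/(800*(s + 3)) + 3/(25*(s - 2)) + 241/(32*(s - 5)) + 45/(4*(s - 5)**2) - 771/(100*(s - 7)).
Integrate each term; A/(s−a) gives A·log|s−a|; A/(s−a)² gives −A/(s−a).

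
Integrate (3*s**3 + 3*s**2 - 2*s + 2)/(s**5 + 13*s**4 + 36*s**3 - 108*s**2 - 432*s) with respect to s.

-log(s)/216 + 104*log(s - 3)/1701 - 67*log(s + 4)/56 + 277*log(s + 6)/243 - 263/(54*s + 324) + C

Factor the denominator: s*(s - 3)*(s + 4)*(s + 6)**2.
Partial-fraction decomposition: 277/(243*(s + 6)) + 263/(54*(s + 6)**2) - 67/(56*(s + 4)) + 104/(1701*(s - 3)) - 1/(216*s).
Integrate each term; A/(s−a) gives A·log|s−a|; A/(s−a)² gives −A/(s−a).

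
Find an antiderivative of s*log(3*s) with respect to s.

s**2*(log(s) + log(3))/2 - s**2/4 + C

Use integration by parts with u = log(3*s), dv = s ds.
Then du = 1/s ds and v = s**2/2.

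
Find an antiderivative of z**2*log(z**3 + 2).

Let u = z**3 + 2, so du = (3*z**2) dz.
The integral becomes (1/3)·∫ log(u) du; integrate by parts with u′=log(u), dv′=du.

z**3*log(z**3 + 2)/3 - z**3/3 + 2*log(z**3 + 2)/3 + C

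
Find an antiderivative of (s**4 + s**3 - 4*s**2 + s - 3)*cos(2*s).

Use integration by parts with u = s**4 + s**3 - 4*s**2 + s - 3, dv = cos(2*s) ds, so v = sin(2*s)/2.
Apply parts 4 times (tabular method): alternate signs, differentiate u down to 0, integrate dv up.

s**4*sin(2*s)/2 + s**3*sin(2*s)/2 + s**3*cos(2*s) - 7*s**2*sin(2*s)/2 + 3*s**2*cos(2*s)/4 - s*sin(2*s)/4 - 7*s*cos(2*s)/2 + sin(2*s)/4 - cos(2*s)/8 + C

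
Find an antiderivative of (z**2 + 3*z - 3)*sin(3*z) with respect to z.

Use integration by parts with u = z**2 + 3*z - 3, dv = sin(3*z) dz, so v = -cos(3*z)/3.
Apply parts 2 times (tabular method): alternate signs, differentiate u down to 0, integrate dv up.

-z**2*cos(3*z)/3 + 2*z*sin(3*z)/9 - z*cos(3*z) + sin(3*z)/3 + 29*cos(3*z)/27 + C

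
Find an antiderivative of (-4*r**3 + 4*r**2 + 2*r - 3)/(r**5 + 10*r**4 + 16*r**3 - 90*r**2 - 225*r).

log(r)/75 - 23*log(r - 3)/384 + 15*log(r + 3)/8 - 5851*log(r + 5)/3200 + 587/(80*r + 400) + C

Factor the denominator: r*(r - 3)*(r + 3)*(r + 5)**2.
Partial-fraction decomposition: -5851/(3200*(r + 5)) - 587/(80*(r + 5)**2) + 15/(8*(r + 3)) - 23/(384*(r - 3)) + 1/(75*r).
Integrate each term; A/(r−a) gives A·log|r−a|; A/(r−a)² gives −A/(r−a).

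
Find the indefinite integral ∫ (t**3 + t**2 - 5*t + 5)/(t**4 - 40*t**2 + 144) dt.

227*log(t - 6)/384 - 7*log(t - 2)/128 + 11*log(t + 2)/128 + 145*log(t + 6)/384 + C

Factor the denominator: (t - 6)*(t - 2)*(t + 2)*(t + 6).
Partial-fraction decomposition: 145/(384*(t + 6)) + 11/(128*(t + 2)) - 7/(128*(t - 2)) + 227/(384*(t - 6)).
Integrate each term: A/(t−a) contributes A·log|t−a|.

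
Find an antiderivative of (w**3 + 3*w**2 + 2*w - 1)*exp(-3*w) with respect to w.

(-9*w**3 - 36*w**2 - 42*w - 5)*exp(-3*w)/27 + C

Use integration by parts with u = w**3 + 3*w**2 + 2*w - 1, dv = exp(-3*w) dw, so v = -exp(-3*w)/3.
Apply parts 3 times (tabular method): alternate signs, differentiate u down to 0, integrate dv up.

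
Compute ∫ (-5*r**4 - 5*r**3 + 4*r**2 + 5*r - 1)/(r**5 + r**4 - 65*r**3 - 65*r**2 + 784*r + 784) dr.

-6745*log(r - 7)/1848 + 1517*log(r - 4)/1320 - log(r + 1)/360 + 917*log(r + 4)/792 - 5065*log(r + 7)/1386 + C

Factor the denominator: (r - 7)*(r - 4)*(r + 1)*(r + 4)*(r + 7).
Partial-fraction decomposition: -5065/(1386*(r + 7)) + 917/(792*(r + 4)) - 1/(360*(r + 1)) + 1517/(1320*(r - 4)) - 6745/(1848*(r - 7)).
Integrate each term: A/(r−a) contributes A·log|r−a|.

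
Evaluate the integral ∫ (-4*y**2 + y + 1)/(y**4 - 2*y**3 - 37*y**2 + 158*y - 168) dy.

Factor the denominator: (y - 4)*(y - 3)*(y - 2)*(y + 7).
Partial-fraction decomposition: 101/(495*(y + 7)) - 13/(18*(y - 2)) + 16/(5*(y - 3)) - 59/(22*(y - 4)).
Integrate each term: A/(y−a) contributes A·log|y−a|.

-59*log(y - 4)/22 + 16*log(y - 3)/5 - 13*log(y - 2)/18 + 101*log(y + 7)/495 + C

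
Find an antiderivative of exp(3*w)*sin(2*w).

Let I denote the integral. Integrate by parts with u = sin(2*w), dv = exp(3*w) dw, so v = exp(3*w)/3: I = exp(3*w)*sin(2*w)/3 − (2/3)·∫ exp(3*w)*cos(2*w) dw.
Apply parts again with u = cos(2*w), dv = exp(3*w) dw: ∫ exp(3*w)*cos(2*w) dw = exp(3*w)*cos(2*w)/3 + (2/3)·I. Substituting back brings back I: I = exp(3*w)*sin(2*w)/3 - 2*exp(3*w)*cos(2*w)/9 − (4/9)·I.
Solving for I: (1 + 4/9)·I equals the remaining terms, so I = (9/13)·(exp(3*w)*sin(2*w)/3 - 2*exp(3*w)*cos(2*w)/9).

3*exp(3*w)*sin(2*w)/13 - 2*exp(3*w)*cos(2*w)/13 + C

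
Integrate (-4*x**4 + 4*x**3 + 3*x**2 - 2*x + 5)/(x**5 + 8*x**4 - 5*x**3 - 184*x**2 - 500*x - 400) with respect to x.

-193*log(x - 5)/441 - 2993*log(x + 2)/588 + 1219*log(x + 4)/36 - 97*log(x + 5)/3 - 25/(14*x + 28) + C

Factor the denominator: (x - 5)*(x + 2)**2*(x + 4)*(x + 5).
Partial-fraction decomposition: -97/(3*(x + 5)) + 1219/(36*(x + 4)) - 2993/(588*(x + 2)) + 25/(14*(x + 2)**2) - 193/(441*(x - 5)).
Integrate each term; A/(x−a) gives A·log|x−a|; A/(x−a)² gives −A/(x−a).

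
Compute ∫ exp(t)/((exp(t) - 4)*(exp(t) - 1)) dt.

log(exp(t) - 4)/3 - log(exp(t) - 1)/3 + C

Let u = e^t, du = e^t dt.
The integral becomes ∫ du/((u-1)(u-4)); decompose into partial fractions.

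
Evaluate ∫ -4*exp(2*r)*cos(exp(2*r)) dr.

Let u = exp(2*r), so du = (2*exp(2*r)) dr.
Rewriting, the integral becomes -2·∫ cos(u) du = -2·sin(u).
Substituting back, u = exp(2*r).

-2*sin(exp(2*r)) + C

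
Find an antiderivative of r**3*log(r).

Use integration by parts with u = log(r), dv = r**3 dr.
Then du = 1/r dr and v = r**4/4.

r**4*log(r)/4 - r**4/16 + C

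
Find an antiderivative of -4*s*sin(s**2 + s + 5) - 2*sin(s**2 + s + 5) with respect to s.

2*cos(s**2 + s + 5) + C

Let u = s**2 + s + 5, so du = (2*s + 1) ds.
Rewriting, the integral becomes -2·∫ sin(u) du = -2·-cos(u).
Substituting back, u = s**2 + s + 5.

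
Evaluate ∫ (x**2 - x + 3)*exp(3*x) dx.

(9*x**2 - 15*x + 32)*exp(3*x)/27 + C

Use integration by parts with u = x**2 - x + 3, dv = exp(3*x) dx, so v = exp(3*x)/3.
Apply parts 2 times (tabular method): alternate signs, differentiate u down to 0, integrate dv up.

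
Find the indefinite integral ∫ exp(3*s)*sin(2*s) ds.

3*exp(3*s)*sin(2*s)/13 - 2*exp(3*s)*cos(2*s)/13 + C

Let I denote the integral. Integrate by parts with u = sin(2*s), dv = exp(3*s) ds, so v = exp(3*s)/3: I = exp(3*s)*sin(2*s)/3 − (2/3)·∫ exp(3*s)*cos(2*s) ds.
Apply parts again with u = cos(2*s), dv = exp(3*s) ds: ∫ exp(3*s)*cos(2*s) ds = exp(3*s)*cos(2*s)/3 + (2/3)·I. Substituting back brings back I: I = exp(3*s)*sin(2*s)/3 - 2*exp(3*s)*cos(2*s)/9 − (4/9)·I.
Solving for I: (1 + 4/9)·I equals the remaining terms, so I = (9/13)·(exp(3*s)*sin(2*s)/3 - 2*exp(3*s)*cos(2*s)/9).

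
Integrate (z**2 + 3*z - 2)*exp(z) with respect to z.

Use integration by parts with u = z**2 + 3*z - 2, dv = exp(z) dz, so v = exp(z).
Apply parts 2 times (tabular method): alternate signs, differentiate u down to 0, integrate dv up.

(z**2 + z - 3)*exp(z) + C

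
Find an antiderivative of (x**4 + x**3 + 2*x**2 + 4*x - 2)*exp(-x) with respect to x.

Use integration by parts with u = x**4 + x**3 + 2*x**2 + 4*x - 2, dv = exp(-x) dx, so v = -exp(-x).
Apply parts 4 times (tabular method): alternate signs, differentiate u down to 0, integrate dv up.

(-x**4 - 5*x**3 - 17*x**2 - 38*x - 36)*exp(-x) + C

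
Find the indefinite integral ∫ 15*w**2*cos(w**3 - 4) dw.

Let u = w**3 - 4, so du = (3*w**2) dw.
Rewriting, the integral becomes 5·∫ cos(u) du = 5·sin(u).
Substituting back, u = w**3 - 4.

5*sin(w**3 - 4) + C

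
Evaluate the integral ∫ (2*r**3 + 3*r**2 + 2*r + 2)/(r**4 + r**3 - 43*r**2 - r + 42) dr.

554*log(r - 6)/455 - 9*log(r - 1)/80 + log(r + 1)/84 + 551*log(r + 7)/624 + C

Factor the denominator: (r - 6)*(r - 1)*(r + 1)*(r + 7).
Partial-fraction decomposition: 551/(624*(r + 7)) + 1/(84*(r + 1)) - 9/(80*(r - 1)) + 554/(455*(r - 6)).
Integrate each term: A/(r−a) contributes A·log|r−a|.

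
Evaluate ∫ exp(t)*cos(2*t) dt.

2*exp(t)*sin(2*t)/5 + exp(t)*cos(2*t)/5 + C

Let I denote the integral. Integrate by parts with u = cos(2*t), dv = exp(t) dt, so v = exp(t): I = exp(t)*cos(2*t) + 2·∫ exp(t)*sin(2*t) dt.
Apply parts again with u = sin(2*t), dv = exp(t) dt: ∫ exp(t)*sin(2*t) dt = exp(t)*sin(2*t) − 2·I. Substituting back brings back I: I = 2*exp(t)*sin(2*t) + exp(t)*cos(2*t) − 4·I.
Solving for I: (1 + 4)·I equals the remaining terms, so I = (1/5)·(2*exp(t)*sin(2*t) + exp(t)*cos(2*t)).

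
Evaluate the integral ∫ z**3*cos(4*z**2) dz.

Let u = z², du = 2z dz; rewrite as (1/2)∫ u^1·cos(4u) du.
Now integrate by parts 1 time.

z**2*sin(4*z**2)/8 + cos(4*z**2)/32 + C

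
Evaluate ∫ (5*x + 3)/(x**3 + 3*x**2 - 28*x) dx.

Factor the denominator: x*(x - 4)*(x + 7).
Partial-fraction decomposition: -32/(77*(x + 7)) + 23/(44*(x - 4)) - 3/(28*x).
Integrate each term: A/(x−a) contributes A·log|x−a|.

-3*log(x)/28 + 23*log(x - 4)/44 - 32*log(x + 7)/77 + C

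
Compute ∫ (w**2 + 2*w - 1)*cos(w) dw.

Use integration by parts with u = w**2 + 2*w - 1, dv = cos(w) dw, so v = sin(w).
Apply parts 2 times (tabular method): alternate signs, differentiate u down to 0, integrate dv up.

w**2*sin(w) + 2*w*sin(w) + 2*w*cos(w) - 3*sin(w) + 2*cos(w) + C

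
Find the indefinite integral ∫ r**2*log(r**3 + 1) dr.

r**3*log(r**3 + 1)/3 - r**3/3 + log(r**3 + 1)/3 + C

Let u = r**3 + 1, so du = (3*r**2) dr.
The integral becomes (1/3)·∫ log(u) du; integrate by parts with u′=log(u), dv′=du.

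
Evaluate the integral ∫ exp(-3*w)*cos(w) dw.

Let I denote the integral. Integrate by parts with u = cos(w), dv = exp(-3*w) dw, so v = -exp(-3*w)/3: I = -exp(-3*w)*cos(w)/3 − (1/3)·∫ exp(-3*w)*sin(w) dw.
Apply parts again with u = sin(w), dv = exp(-3*w) dw: ∫ exp(-3*w)*sin(w) dw = -exp(-3*w)*sin(w)/3 + (1/3)·I. Substituting back brings back I: I = exp(-3*w)*sin(w)/9 - exp(-3*w)*cos(w)/3 − (1/9)·I.
Solving for I: (1 + 1/9)·I equals the remaining terms, so I = (9/10)·(exp(-3*w)*sin(w)/9 - exp(-3*w)*cos(w)/3).

exp(-3*w)*sin(w)/10 - 3*exp(-3*w)*cos(w)/10 + C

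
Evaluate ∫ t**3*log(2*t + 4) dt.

Use integration by parts with u = log(2*t + 4), dv = t**3 dt.
Then du = 2/(2*t + 4) dt and v = t**4/4.

t**4*log(2*t + 4)/4 - t**4/16 + t**3/6 - t**2/2 + 2*t - 4*log(t + 2) + C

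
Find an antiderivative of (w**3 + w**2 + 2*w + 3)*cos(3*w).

w**3*sin(3*w)/3 + w**2*sin(3*w)/3 + w**2*cos(3*w)/3 + 4*w*sin(3*w)/9 + 2*w*cos(3*w)/9 + 25*sin(3*w)/27 + 4*cos(3*w)/27 + C

Use integration by parts with u = w**3 + w**2 + 2*w + 3, dv = cos(3*w) dw, so v = sin(3*w)/3.
Apply parts 3 times (tabular method): alternate signs, differentiate u down to 0, integrate dv up.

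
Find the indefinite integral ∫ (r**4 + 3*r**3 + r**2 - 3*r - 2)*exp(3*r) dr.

(27*r**4 + 45*r**3 - 18*r**2 - 69*r - 31)*exp(3*r)/81 + C

Use integration by parts with u = r**4 + 3*r**3 + r**2 - 3*r - 2, dv = exp(3*r) dr, so v = exp(3*r)/3.
Apply parts 4 times (tabular method): alternate signs, differentiate u down to 0, integrate dv up.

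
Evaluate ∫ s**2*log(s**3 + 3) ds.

s**3*log(s**3 + 3)/3 - s**3/3 + log(s**3 + 3) + C

Let u = s**3 + 3, so du = (3*s**2) ds.
The integral becomes (1/3)·∫ log(u) du; integrate by parts with u′=log(u), dv′=du.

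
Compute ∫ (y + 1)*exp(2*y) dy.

(2*y + 1)*exp(2*y)/4 + C

Use integration by parts with u = y + 1, dv = exp(2*y) dy, so v = exp(2*y)/2.
Apply parts 1 times (tabular method): alternate signs, differentiate u down to 0, integrate dv up.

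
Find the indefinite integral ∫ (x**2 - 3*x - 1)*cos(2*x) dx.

x**2*sin(2*x)/2 - 3*x*sin(2*x)/2 + x*cos(2*x)/2 - 3*sin(2*x)/4 - 3*cos(2*x)/4 + C

Use integration by parts with u = x**2 - 3*x - 1, dv = cos(2*x) dx, so v = sin(2*x)/2.
Apply parts 2 times (tabular method): alternate signs, differentiate u down to 0, integrate dv up.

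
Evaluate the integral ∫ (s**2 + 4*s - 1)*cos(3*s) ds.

Use integration by parts with u = s**2 + 4*s - 1, dv = cos(3*s) ds, so v = sin(3*s)/3.
Apply parts 2 times (tabular method): alternate signs, differentiate u down to 0, integrate dv up.

s**2*sin(3*s)/3 + 4*s*sin(3*s)/3 + 2*s*cos(3*s)/9 - 11*sin(3*s)/27 + 4*cos(3*s)/9 + C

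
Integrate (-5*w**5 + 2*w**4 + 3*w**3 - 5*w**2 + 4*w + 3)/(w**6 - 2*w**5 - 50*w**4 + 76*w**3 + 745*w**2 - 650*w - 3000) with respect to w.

Factor the denominator: (w - 5)**2*(w - 3)*(w + 2)*(w + 4)*(w + 5).
Partial-fraction decomposition: -8179/(1200*(w + 5)) + 5347/(1134*(w + 4)) - 143/(1470*(w + 2)) - 501/(560*(w - 3)) - 189263/(99225*(w - 5)) - 7051/(630*(w - 5)**2).
Integrate each term; A/(w−a) gives A·log|w−a|; A/(w−a)² gives −A/(w−a).

-189263*log(w - 5)/99225 - 501*log(w - 3)/560 - 143*log(w + 2)/1470 + 5347*log(w + 4)/1134 - 8179*log(w + 5)/1200 + 7051/(630*w - 3150) + C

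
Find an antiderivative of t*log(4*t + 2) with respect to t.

Use integration by parts with u = log(4*t + 2), dv = t dt.
Then du = 4/(4*t + 2) dt and v = t**2/2.

t**2*log(4*t + 2)/2 - t**2/4 + t/4 - log(2*t + 1)/8 + C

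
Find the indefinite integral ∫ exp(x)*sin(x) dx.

Let I denote the integral. Integrate by parts with u = sin(x), dv = exp(x) dx, so v = exp(x): I = exp(x)*sin(x) − ∫ exp(x)*cos(x) dx.
Apply parts again with u = cos(x), dv = exp(x) dx: ∫ exp(x)*cos(x) dx = exp(x)*cos(x) + I. Substituting back brings back I: I = exp(x)*sin(x) - exp(x)*cos(x) − I.
Solving for I: (1 + 1)·I equals the remaining terms, so I = (1/2)·(exp(x)*sin(x) - exp(x)*cos(x)).

exp(x)*sin(x)/2 - exp(x)*cos(x)/2 + C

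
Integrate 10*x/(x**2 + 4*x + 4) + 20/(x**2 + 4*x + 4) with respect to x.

Let u = x**2 + 4*x + 4, so du = (2*x + 4) dx.
Rewriting, the integral becomes 5·∫ 1/u du = 5·log(u).
Substituting back, u = x**2 + 4*x + 4.

5*log(x**2 + 4*x + 4) + C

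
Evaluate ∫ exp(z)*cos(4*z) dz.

4*exp(z)*sin(4*z)/17 + exp(z)*cos(4*z)/17 + C

Let I denote the integral. Integrate by parts with u = cos(4*z), dv = exp(z) dz, so v = exp(z): I = exp(z)*cos(4*z) + 4·∫ exp(z)*sin(4*z) dz.
Apply parts again with u = sin(4*z), dv = exp(z) dz: ∫ exp(z)*sin(4*z) dz = exp(z)*sin(4*z) − 4·I. Substituting back brings back I: I = 4*exp(z)*sin(4*z) + exp(z)*cos(4*z) − 16·I.
Solving for I: (1 + 16)·I equals the remaining terms, so I = (1/17)·(4*exp(z)*sin(4*z) + exp(z)*cos(4*z)).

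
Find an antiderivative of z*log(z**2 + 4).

Let u = z**2 + 4, so du = (2*z) dz.
The integral becomes (1/2)·∫ log(u) du; integrate by parts with u′=log(u), dv′=du.

z**2*log(z**2 + 4)/2 - z**2/2 + 2*log(z**2 + 4) + C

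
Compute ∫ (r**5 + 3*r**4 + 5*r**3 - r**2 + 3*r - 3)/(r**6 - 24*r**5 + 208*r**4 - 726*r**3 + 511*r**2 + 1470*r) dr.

Factor the denominator: r*(r - 7)**2*(r - 6)*(r - 5)*(r + 1).
Partial-fraction decomposition: 5/(1344*(r + 1)) - 1403/(30*(r - 5)) + 4241/(14*(r - 6)) - 800193/(3136*(r - 7)) + 12847/(56*(r - 7)**2) - 1/(490*r).
Integrate each term; A/(r−a) gives A·log|r−a|; A/(r−a)² gives −A/(r−a).

-log(r)/490 - 800193*log(r - 7)/3136 + 4241*log(r - 6)/14 - 1403*log(r - 5)/30 + 5*log(r + 1)/1344 - 12847/(56*r - 392) + C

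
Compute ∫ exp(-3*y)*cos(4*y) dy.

Let I denote the integral. Integrate by parts with u = cos(4*y), dv = exp(-3*y) dy, so v = -exp(-3*y)/3: I = -exp(-3*y)*cos(4*y)/3 − (4/3)·∫ exp(-3*y)*sin(4*y) dy.
Apply parts again with u = sin(4*y), dv = exp(-3*y) dy: ∫ exp(-3*y)*sin(4*y) dy = -exp(-3*y)*sin(4*y)/3 + (4/3)·I. Substituting back brings back I: I = 4*exp(-3*y)*sin(4*y)/9 - exp(-3*y)*cos(4*y)/3 − (16/9)·I.
Solving for I: (1 + 16/9)·I equals the remaining terms, so I = (9/25)·(4*exp(-3*y)*sin(4*y)/9 - exp(-3*y)*cos(4*y)/3).

4*exp(-3*y)*sin(4*y)/25 - 3*exp(-3*y)*cos(4*y)/25 + C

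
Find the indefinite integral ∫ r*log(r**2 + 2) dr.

r**2*log(r**2 + 2)/2 - r**2/2 + log(r**2 + 2) + C

Let u = r**2 + 2, so du = (2*r) dr.
The integral becomes (1/2)·∫ log(u) du; integrate by parts with u′=log(u), dv′=du.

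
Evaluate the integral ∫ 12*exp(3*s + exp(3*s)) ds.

4*exp(exp(3*s)) + C

Let u = exp(3*s), so du = (3*exp(3*s)) ds.
Rewriting, the integral becomes 4·∫ e^u du = 4·e^u.
Substituting back, u = exp(3*s).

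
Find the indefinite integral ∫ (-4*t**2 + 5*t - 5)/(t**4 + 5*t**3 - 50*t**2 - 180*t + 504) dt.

-119*log(t - 6)/624 + 11*log(t - 2)/288 - 179*log(t + 6)/96 + 236*log(t + 7)/117 + C

Factor the denominator: (t - 6)*(t - 2)*(t + 6)*(t + 7).
Partial-fraction decomposition: 236/(117*(t + 7)) - 179/(96*(t + 6)) + 11/(288*(t - 2)) - 119/(624*(t - 6)).
Integrate each term: A/(t−a) contributes A·log|t−a|.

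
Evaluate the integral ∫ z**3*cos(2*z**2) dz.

Let u = z², du = 2z dz; rewrite as (1/2)∫ u^1·cos(2u) du.
Now integrate by parts 1 time.

z**2*sin(2*z**2)/4 + cos(2*z**2)/8 + C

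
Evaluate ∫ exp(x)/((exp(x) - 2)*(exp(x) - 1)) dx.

log(exp(x) - 2) - log(exp(x) - 1) + C

Let u = e^x, du = e^x dx.
The integral becomes ∫ du/((u-1)(u-2)); decompose into partial fractions.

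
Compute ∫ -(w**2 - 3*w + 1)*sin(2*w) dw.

w**2*cos(2*w)/2 - w*sin(2*w)/2 - 3*w*cos(2*w)/2 + 3*sin(2*w)/4 + cos(2*w)/4 + C

Use integration by parts with u = w**2 - 3*w + 1, dv = -sin(2*w) dw, so v = cos(2*w)/2.
Apply parts 2 times (tabular method): alternate signs, differentiate u down to 0, integrate dv up.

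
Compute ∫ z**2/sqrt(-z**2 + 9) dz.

Substitute z = 3·sin(θ), so dz = 3·cos(θ) dθ and the radical becomes sqrt(-z**2 + 9) = 3·cos(θ) by the Pythagorean identity.
Integrate the resulting trig expression in θ, then back-substitute θ = asin(z/3), sin(θ) = z/3, cos(θ) = sqrt(-z**2 + 9)/3 (absorbing any constant into C).

-z*sqrt(-z**2 + 9)/2 + 9*asin(z/3)/2 + C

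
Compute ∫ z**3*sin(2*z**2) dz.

Let u = z², du = 2z dz; rewrite as (1/2)∫ u^1·sin(2u) du.
Now integrate by parts 1 time.

-z**2*cos(2*z**2)/4 + sin(2*z**2)/8 + C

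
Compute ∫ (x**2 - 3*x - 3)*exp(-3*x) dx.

(-9*x**2 + 21*x + 34)*exp(-3*x)/27 + C

Use integration by parts with u = x**2 - 3*x - 3, dv = exp(-3*x) dx, so v = -exp(-3*x)/3.
Apply parts 2 times (tabular method): alternate signs, differentiate u down to 0, integrate dv up.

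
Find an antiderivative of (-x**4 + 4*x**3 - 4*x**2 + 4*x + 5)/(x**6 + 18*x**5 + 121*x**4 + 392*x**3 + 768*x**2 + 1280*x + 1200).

-67*log(x + 2)/288 - 108148*log(x + 5)/7569 + 2323*log(x + 6)/160 + 73*log(x**2 + 4)/67280 - 1583*atan(x/2)/67280 - 1240/(87*x + 435) + C

Factor the denominator: (x + 2)*(x + 5)**2*(x + 6)*(x**2 + 4).
Partial-fraction decomposition: (73*x - 1583)/(33640*(x**2 + 4)) + 2323/(160*(x + 6)) - 108148/(7569*(x + 5)) + 1240/(87*(x + 5)**2) - 67/(288*(x + 2)).
Integrate each term; A/(x−a) gives A·log|x−a|; the (Bx+D)/(x²+p²) term gives a log and an atan.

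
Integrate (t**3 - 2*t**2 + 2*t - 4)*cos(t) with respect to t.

Use integration by parts with u = t**3 - 2*t**2 + 2*t - 4, dv = cos(t) dt, so v = sin(t).
Apply parts 3 times (tabular method): alternate signs, differentiate u down to 0, integrate dv up.

t**3*sin(t) - 2*t**2*sin(t) + 3*t**2*cos(t) - 4*t*sin(t) - 4*t*cos(t) - 4*cos(t) + C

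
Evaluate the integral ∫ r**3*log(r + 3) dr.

Use integration by parts with u = log(r + 3), dv = r**3 dr.
Then du = 1/(r + 3) dr and v = r**4/4.

r**4*log(r + 3)/4 - r**4/16 + r**3/4 - 9*r**2/8 + 27*r/4 - 81*log(r + 3)/4 + C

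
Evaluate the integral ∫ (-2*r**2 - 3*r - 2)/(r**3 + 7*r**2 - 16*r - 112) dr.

Factor the denominator: (r - 4)*(r + 4)*(r + 7).
Partial-fraction decomposition: -79/(33*(r + 7)) + 11/(12*(r + 4)) - 23/(44*(r - 4)).
Integrate each term: A/(r−a) contributes A·log|r−a|.

-23*log(r - 4)/44 + 11*log(r + 4)/12 - 79*log(r + 7)/33 + C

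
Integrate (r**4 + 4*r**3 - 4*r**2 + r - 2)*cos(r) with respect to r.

r**4*sin(r) + 4*r**3*sin(r) + 4*r**3*cos(r) - 16*r**2*sin(r) + 12*r**2*cos(r) - 23*r*sin(r) - 32*r*cos(r) + 30*sin(r) - 23*cos(r) + C

Use integration by parts with u = r**4 + 4*r**3 - 4*r**2 + r - 2, dv = cos(r) dr, so v = sin(r).
Apply parts 4 times (tabular method): alternate signs, differentiate u down to 0, integrate dv up.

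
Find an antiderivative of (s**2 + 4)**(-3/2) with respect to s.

Substitute s = 2·tan(θ), so ds = 2·sec(θ)^2 dθ and the radical becomes sqrt(s**2 + 4) = 2·sec(θ) by the Pythagorean identity.
Integrate the resulting trig expression in θ, then back-substitute tan(θ) = s/2, sec(θ) = sqrt(s**2 + 4)/2 (absorbing any constant into C).

s/(4*sqrt(s**2 + 4)) + C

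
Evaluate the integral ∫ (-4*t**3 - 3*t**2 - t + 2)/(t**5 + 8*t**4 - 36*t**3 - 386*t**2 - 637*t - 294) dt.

Factor the denominator: (t - 7)*(t + 1)**2*(t + 6)*(t + 7).
Partial-fraction decomposition: 617/(252*(t + 7)) - 764/(325*(t + 6)) + 239/(7200*(t + 1)) - 1/(60*(t + 1)**2) - 381/(2912*(t - 7)).
Integrate each term; A/(t−a) gives A·log|t−a|; A/(t−a)² gives −A/(t−a).

-381*log(t - 7)/2912 + 239*log(t + 1)/7200 - 764*log(t + 6)/325 + 617*log(t + 7)/252 + 1/(60*t + 60) + C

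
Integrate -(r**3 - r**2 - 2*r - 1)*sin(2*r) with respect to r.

r**3*cos(2*r)/2 - 3*r**2*sin(2*r)/4 - r**2*cos(2*r)/2 + r*sin(2*r)/2 - 7*r*cos(2*r)/4 + 7*sin(2*r)/8 - cos(2*r)/4 + C

Use integration by parts with u = r**3 - r**2 - 2*r - 1, dv = -sin(2*r) dr, so v = cos(2*r)/2.
Apply parts 3 times (tabular method): alternate signs, differentiate u down to 0, integrate dv up.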